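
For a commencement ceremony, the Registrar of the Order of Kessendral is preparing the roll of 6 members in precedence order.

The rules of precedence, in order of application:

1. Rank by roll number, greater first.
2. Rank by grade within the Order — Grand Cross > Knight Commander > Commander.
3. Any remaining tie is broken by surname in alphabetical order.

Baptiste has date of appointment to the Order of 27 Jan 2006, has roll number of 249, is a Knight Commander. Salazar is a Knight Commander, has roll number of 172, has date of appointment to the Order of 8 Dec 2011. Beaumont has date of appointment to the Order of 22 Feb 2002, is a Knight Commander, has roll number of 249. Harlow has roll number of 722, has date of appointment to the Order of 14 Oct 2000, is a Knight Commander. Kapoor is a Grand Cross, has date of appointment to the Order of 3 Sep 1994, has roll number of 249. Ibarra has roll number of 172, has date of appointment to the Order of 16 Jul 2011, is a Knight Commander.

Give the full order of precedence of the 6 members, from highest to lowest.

By roll number (higher first): Harlow (722); then Kapoor, Baptiste and Beaumont (each 249); then Ibarra and Salazar (both 172).
Among Kapoor, Baptiste and Beaumont, by grade within the Order: Kapoor (Grand Cross) before Baptiste and Beaumont (Knight Commander).
Among Baptiste and Beaumont, alphabetically by surname: Baptiste before Beaumont.
Ibarra and Salazar are each Knight Commander, so the next rule applies.
Among Ibarra and Salazar, alphabetically by surname: Ibarra before Salazar.
Full order: Harlow, Kapoor, Baptiste, Beaumont, Ibarra, Salazar.

Harlow, Kapoor, Baptiste, Beaumont, Ibarra, Salazar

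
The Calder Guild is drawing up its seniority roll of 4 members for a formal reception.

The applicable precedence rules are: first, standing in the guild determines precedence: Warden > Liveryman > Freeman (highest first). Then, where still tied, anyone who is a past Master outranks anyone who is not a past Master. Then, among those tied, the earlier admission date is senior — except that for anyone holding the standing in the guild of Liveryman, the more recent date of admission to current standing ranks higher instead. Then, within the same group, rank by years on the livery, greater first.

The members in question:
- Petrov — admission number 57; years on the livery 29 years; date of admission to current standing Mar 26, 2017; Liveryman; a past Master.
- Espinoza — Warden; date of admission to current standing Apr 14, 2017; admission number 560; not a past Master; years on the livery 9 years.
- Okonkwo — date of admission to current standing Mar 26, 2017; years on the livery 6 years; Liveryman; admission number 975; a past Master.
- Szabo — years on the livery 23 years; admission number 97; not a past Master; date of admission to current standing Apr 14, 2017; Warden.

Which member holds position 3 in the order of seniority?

By standing in the guild: Szabo and Espinoza (Warden); then Petrov and Okonkwo (Liveryman).
Szabo and Espinoza are each not a past Master, so the next rule applies.
Szabo and Espinoza both have date of admission to current standing Apr 14, 2017, so the next rule applies.
Among Szabo and Espinoza, by years on the livery (higher first): Szabo (23 years) before Espinoza (9 years).
Petrov and Okonkwo are each a past Master, so the next rule applies.
Petrov and Okonkwo both have date of admission to current standing Mar 26, 2017, so the next rule applies.
Among Petrov and Okonkwo, by years on the livery (higher first): Petrov (29 years) before Okonkwo (6 years).
Order: Szabo, Espinoza, Petrov, Okonkwo.

Petrov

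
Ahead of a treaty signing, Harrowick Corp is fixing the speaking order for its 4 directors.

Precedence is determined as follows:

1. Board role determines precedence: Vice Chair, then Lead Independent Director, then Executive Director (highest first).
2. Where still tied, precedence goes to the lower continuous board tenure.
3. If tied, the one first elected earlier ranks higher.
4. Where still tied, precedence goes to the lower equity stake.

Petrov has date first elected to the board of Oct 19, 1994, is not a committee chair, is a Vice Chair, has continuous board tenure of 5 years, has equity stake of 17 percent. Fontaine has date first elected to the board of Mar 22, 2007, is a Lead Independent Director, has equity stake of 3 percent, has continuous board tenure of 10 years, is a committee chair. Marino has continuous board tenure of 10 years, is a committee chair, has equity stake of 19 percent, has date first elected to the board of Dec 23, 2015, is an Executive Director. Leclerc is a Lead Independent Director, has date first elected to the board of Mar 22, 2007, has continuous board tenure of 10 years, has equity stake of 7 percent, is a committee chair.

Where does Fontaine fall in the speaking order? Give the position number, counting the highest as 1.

By board role: Petrov (Vice Chair); then Fontaine and Leclerc (Lead Independent Director); then Marino (Executive Director).
Fontaine and Leclerc both have continuous board tenure 10 years, so the next rule applies.
Fontaine and Leclerc both have date first elected to the board Mar 22, 2007, so the next rule applies.
Among Fontaine and Leclerc, by equity stake (lower first): Fontaine (3 percent) before Leclerc (7 percent).
Order: Petrov, Fontaine, Leclerc, Marino. So position 2.

2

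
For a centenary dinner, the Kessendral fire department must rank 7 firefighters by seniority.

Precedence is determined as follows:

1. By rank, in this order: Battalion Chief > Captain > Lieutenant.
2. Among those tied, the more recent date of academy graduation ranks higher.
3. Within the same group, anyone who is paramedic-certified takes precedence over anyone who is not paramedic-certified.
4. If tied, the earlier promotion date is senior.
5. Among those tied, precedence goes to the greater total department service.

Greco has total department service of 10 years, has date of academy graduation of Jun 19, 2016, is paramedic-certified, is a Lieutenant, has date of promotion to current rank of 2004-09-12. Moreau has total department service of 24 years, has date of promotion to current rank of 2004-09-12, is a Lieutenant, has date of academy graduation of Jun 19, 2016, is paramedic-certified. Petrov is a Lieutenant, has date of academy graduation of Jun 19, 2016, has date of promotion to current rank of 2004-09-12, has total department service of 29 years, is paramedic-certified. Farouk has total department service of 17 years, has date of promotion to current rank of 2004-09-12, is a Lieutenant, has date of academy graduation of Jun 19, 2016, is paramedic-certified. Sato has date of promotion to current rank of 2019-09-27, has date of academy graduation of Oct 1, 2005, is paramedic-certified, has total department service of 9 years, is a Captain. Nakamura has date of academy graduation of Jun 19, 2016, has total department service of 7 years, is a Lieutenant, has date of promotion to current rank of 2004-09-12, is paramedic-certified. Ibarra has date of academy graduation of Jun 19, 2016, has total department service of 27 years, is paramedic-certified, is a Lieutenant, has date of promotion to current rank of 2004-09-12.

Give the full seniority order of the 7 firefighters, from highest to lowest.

Sato, Petrov, Ibarra, Moreau, Farouk, Greco, Nakamura

By rank: Sato (Captain); then Petrov, Ibarra, Moreau, Farouk, Greco and Nakamura (Lieutenant).
Petrov, Ibarra, Moreau, Farouk, Greco and Nakamura all have date of academy graduation Jun 19, 2016, so the next rule applies.
Petrov, Ibarra, Moreau, Farouk, Greco and Nakamura are each paramedic-certified, so the next rule applies.
Petrov, Ibarra, Moreau, Farouk, Greco and Nakamura all have date of promotion to current rank 2004-09-12, so the next rule applies.
Among Petrov, Ibarra, Moreau, Farouk, Greco and Nakamura, by total department service (higher first): Petrov (29 years) before Ibarra (27 years) before Moreau (24 years) before Farouk (17 years) before Greco (10 years) before Nakamura (7 years).
Full order: Sato, Petrov, Ibarra, Moreau, Farouk, Greco, Nakamura.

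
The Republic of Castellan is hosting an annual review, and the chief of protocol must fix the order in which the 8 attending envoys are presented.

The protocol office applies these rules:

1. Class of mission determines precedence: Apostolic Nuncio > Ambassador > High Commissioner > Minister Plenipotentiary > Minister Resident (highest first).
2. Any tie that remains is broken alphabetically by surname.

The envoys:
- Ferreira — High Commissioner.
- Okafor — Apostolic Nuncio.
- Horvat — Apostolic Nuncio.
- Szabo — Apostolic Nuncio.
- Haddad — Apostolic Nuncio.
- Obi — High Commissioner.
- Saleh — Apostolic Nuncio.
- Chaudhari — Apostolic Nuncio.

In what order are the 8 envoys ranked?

Chaudhari, Haddad, Horvat, Okafor, Saleh, Szabo, Ferreira, Obi

By class of mission: Chaudhari, Haddad, Horvat, Okafor, Saleh and Szabo (Apostolic Nuncio); then Ferreira and Obi (High Commissioner).
Among Chaudhari, Haddad, Horvat, Okafor, Saleh and Szabo, alphabetically by surname: Chaudhari before Haddad before Horvat before Okafor before Saleh before Szabo.
Among Ferreira and Obi, alphabetically by surname: Ferreira before Obi.
Full order: Chaudhari, Haddad, Horvat, Okafor, Saleh, Szabo, Ferreira, Obi.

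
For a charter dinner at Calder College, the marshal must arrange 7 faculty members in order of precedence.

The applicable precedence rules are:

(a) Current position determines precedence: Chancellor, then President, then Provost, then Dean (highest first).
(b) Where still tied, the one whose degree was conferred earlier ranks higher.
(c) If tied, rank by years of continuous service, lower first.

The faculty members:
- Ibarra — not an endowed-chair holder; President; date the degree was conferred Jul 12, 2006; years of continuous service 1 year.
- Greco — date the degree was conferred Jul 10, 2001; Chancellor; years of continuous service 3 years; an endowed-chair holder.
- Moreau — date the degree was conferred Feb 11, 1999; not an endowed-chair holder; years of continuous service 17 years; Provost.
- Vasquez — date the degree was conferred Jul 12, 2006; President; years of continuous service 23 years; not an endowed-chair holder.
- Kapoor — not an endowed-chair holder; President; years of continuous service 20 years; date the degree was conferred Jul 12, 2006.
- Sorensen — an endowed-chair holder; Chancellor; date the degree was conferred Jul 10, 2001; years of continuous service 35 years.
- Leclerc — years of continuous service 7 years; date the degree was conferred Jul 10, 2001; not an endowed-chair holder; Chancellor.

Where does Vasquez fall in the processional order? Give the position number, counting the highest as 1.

6

By current position: Greco, Leclerc and Sorensen (Chancellor); then Ibarra, Kapoor and Vasquez (President); then Moreau (Provost).
Greco, Leclerc and Sorensen all have date the degree was conferred Jul 10, 2001, so the next rule applies.
Among Greco, Leclerc and Sorensen, by years of continuous service (lower first): Greco (3 years) before Leclerc (7 years) before Sorensen (35 years).
Ibarra, Kapoor and Vasquez all have date the degree was conferred Jul 12, 2006, so the next rule applies.
Among Ibarra, Kapoor and Vasquez, by years of continuous service (lower first): Ibarra (1 year) before Kapoor (20 years) before Vasquez (23 years).
Order: Greco, Leclerc, Sorensen, Ibarra, Kapoor, Vasquez, Moreau. So position 6.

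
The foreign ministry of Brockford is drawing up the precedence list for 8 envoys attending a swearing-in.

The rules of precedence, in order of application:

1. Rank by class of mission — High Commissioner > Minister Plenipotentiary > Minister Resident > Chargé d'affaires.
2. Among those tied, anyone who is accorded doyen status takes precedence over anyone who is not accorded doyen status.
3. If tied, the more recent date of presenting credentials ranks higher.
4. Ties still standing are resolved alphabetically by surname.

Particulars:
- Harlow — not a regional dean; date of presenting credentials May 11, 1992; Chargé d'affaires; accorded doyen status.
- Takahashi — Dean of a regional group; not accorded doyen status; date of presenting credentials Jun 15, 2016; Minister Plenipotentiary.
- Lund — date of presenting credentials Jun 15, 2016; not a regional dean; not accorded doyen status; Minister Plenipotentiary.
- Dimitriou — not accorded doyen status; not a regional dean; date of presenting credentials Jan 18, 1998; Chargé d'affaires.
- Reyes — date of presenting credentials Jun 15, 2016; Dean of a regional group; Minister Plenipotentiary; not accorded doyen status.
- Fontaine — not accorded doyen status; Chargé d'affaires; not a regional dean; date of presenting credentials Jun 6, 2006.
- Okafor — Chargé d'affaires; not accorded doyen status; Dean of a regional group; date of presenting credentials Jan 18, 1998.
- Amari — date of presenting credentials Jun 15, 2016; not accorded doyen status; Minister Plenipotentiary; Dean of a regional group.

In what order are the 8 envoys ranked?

Amari, Lund, Reyes, Takahashi, Harlow, Fontaine, Dimitriou, Okafor

By class of mission: Amari, Lund, Reyes and Takahashi (Minister Plenipotentiary); then Harlow, Fontaine, Dimitriou and Okafor (Chargé d'affaires).
Amari, Lund, Reyes and Takahashi are each not accorded doyen status, so the next rule applies.
Amari, Lund, Reyes and Takahashi all have date of presenting credentials Jun 15, 2016, so the next rule applies.
Among Amari, Lund, Reyes and Takahashi, alphabetically by surname: Amari before Lund before Reyes before Takahashi.
Among Harlow, Fontaine, Dimitriou and Okafor, accorded doyen status before not accorded doyen status: Harlow (accorded doyen status) before Fontaine, Dimitriou and Okafor (not accorded doyen status).
Among Fontaine, Dimitriou and Okafor, by date of presenting credentials (later first): Fontaine (Jun 6, 2006) before Dimitriou and Okafor (Jan 18, 1998).
Among Dimitriou and Okafor, alphabetically by surname: Dimitriou before Okafor.
Full order: Amari, Lund, Reyes, Takahashi, Harlow, Fontaine, Dimitriou, Okafor.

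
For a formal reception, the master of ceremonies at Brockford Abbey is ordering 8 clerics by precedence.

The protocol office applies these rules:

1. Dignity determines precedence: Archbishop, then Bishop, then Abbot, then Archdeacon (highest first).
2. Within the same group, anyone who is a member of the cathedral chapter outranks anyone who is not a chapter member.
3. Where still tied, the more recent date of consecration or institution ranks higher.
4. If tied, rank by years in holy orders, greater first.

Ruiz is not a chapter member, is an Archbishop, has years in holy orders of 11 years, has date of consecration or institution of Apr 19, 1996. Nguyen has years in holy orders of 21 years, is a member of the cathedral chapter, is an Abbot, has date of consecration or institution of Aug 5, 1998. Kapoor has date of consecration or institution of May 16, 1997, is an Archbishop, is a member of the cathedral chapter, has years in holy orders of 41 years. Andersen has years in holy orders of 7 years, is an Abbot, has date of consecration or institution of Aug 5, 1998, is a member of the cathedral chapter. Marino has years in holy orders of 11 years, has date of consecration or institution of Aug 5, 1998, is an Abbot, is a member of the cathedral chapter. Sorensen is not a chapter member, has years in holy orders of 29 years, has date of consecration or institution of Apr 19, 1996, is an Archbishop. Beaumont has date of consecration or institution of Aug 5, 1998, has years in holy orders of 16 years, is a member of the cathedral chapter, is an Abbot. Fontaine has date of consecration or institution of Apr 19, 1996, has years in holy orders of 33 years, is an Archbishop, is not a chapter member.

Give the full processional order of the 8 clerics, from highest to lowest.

By dignity: Kapoor, Fontaine, Sorensen and Ruiz (Archbishop); then Nguyen, Beaumont, Marino and Andersen (Abbot).
Among Kapoor, Fontaine, Sorensen and Ruiz, a member of the cathedral chapter before not a chapter member: Kapoor (a member of the cathedral chapter) before Fontaine, Sorensen and Ruiz (not a chapter member).
Fontaine, Sorensen and Ruiz all have date of consecration or institution Apr 19, 1996, so the next rule applies.
Among Fontaine, Sorensen and Ruiz, by years in holy orders (higher first): Fontaine (33 years) before Sorensen (29 years) before Ruiz (11 years).
Nguyen, Beaumont, Marino and Andersen are each a member of the cathedral chapter, so the next rule applies.
Nguyen, Beaumont, Marino and Andersen all have date of consecration or institution Aug 5, 1998, so the next rule applies.
Among Nguyen, Beaumont, Marino and Andersen, by years in holy orders (higher first): Nguyen (21 years) before Beaumont (16 years) before Marino (11 years) before Andersen (7 years).
Full order: Kapoor, Fontaine, Sorensen, Ruiz, Nguyen, Beaumont, Marino, Andersen.

Kapoor, Fontaine, Sorensen, Ruiz, Nguyen, Beaumont, Marino, Andersen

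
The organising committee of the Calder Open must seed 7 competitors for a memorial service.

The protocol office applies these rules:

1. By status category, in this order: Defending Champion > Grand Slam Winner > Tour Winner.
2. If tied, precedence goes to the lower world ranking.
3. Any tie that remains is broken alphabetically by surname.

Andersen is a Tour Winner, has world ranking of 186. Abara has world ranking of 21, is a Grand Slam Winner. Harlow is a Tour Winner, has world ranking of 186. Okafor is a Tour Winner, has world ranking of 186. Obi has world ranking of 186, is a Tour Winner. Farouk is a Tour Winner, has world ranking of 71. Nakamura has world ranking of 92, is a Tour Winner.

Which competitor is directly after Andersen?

Harlow

By status category: Abara (Grand Slam Winner); then Farouk, Nakamura, Andersen, Harlow, Obi and Okafor (Tour Winner).
Among Farouk, Nakamura, Andersen, Harlow, Obi and Okafor, by world ranking (lower first): Farouk (71) before Nakamura (92) before Andersen, Harlow, Obi and Okafor (186).
Among Andersen, Harlow, Obi and Okafor, alphabetically by surname: Andersen before Harlow before Obi before Okafor.
Order: Abara, Farouk, Nakamura, Andersen, Harlow, Obi, Okafor.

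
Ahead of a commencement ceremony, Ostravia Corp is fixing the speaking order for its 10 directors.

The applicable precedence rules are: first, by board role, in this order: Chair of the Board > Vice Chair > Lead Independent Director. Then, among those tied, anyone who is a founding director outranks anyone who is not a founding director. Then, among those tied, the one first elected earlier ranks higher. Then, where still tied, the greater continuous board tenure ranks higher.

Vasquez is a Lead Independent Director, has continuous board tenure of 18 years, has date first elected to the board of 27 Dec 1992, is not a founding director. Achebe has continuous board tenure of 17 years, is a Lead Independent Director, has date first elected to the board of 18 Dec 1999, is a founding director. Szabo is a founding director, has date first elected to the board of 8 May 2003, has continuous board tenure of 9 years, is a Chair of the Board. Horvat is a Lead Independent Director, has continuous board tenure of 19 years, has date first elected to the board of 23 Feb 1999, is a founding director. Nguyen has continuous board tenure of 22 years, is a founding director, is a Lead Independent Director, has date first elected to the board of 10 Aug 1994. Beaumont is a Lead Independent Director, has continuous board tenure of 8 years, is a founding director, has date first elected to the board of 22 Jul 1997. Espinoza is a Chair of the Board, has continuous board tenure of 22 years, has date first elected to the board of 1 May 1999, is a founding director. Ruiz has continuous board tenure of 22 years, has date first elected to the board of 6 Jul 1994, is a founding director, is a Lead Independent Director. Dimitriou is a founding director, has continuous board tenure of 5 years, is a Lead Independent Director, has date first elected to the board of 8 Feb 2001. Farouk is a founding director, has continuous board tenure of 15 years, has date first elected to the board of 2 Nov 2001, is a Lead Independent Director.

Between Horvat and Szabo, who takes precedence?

Szabo

By board role: Espinoza and Szabo (Chair of the Board); then Ruiz, Nguyen, Beaumont, Horvat, Achebe, Dimitriou, Farouk and Vasquez (Lead Independent Director).
Espinoza and Szabo are each a founding director, so the next rule applies.
Among Espinoza and Szabo, by date first elected to the board (earlier first): Espinoza (1 May 1999) before Szabo (8 May 2003).
Among Ruiz, Nguyen, Beaumont, Horvat, Achebe, Dimitriou, Farouk and Vasquez, a founding director before not a founding director: Ruiz, Nguyen, Beaumont, Horvat, Achebe, Dimitriou and Farouk (a founding director) before Vasquez (not a founding director).
Among Ruiz, Nguyen, Beaumont, Horvat, Achebe, Dimitriou and Farouk, by date first elected to the board (earlier first): Ruiz (6 Jul 1994) before Nguyen (10 Aug 1994) before Beaumont (22 Jul 1997) before Horvat (23 Feb 1999) before Achebe (18 Dec 1999) before Dimitriou (8 Feb 2001) before Farouk (2 Nov 2001).
So Szabo takes precedence.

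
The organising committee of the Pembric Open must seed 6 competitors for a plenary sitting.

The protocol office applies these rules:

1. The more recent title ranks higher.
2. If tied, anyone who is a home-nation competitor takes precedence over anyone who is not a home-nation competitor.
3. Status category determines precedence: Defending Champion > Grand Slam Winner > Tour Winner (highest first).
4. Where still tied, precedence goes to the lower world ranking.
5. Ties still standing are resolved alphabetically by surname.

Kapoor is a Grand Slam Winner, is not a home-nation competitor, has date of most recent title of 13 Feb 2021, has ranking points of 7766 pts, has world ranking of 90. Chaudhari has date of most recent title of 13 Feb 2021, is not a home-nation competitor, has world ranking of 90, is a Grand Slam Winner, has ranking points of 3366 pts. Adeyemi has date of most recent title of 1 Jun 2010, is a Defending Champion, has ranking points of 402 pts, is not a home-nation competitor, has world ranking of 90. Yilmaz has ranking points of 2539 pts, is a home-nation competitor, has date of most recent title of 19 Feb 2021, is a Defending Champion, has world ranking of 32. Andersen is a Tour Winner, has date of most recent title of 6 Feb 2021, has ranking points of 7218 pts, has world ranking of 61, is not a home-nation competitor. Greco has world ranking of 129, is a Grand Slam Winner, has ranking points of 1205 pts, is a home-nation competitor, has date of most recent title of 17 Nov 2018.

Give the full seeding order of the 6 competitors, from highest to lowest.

Yilmaz, Chaudhari, Kapoor, Andersen, Greco, Adeyemi

By date of most recent title (later first): Yilmaz (19 Feb 2021); then Chaudhari and Kapoor (both 13 Feb 2021); then Andersen (6 Feb 2021); then Greco (17 Nov 2018); then Adeyemi (1 Jun 2010).
Chaudhari and Kapoor are each not a home-nation competitor, so the next rule applies.
Chaudhari and Kapoor are each Grand Slam Winner, so the next rule applies.
Chaudhari and Kapoor both have world ranking 90, so the next rule applies.
Among Chaudhari and Kapoor, alphabetically by surname: Chaudhari before Kapoor.
Full order: Yilmaz, Chaudhari, Kapoor, Andersen, Greco, Adeyemi.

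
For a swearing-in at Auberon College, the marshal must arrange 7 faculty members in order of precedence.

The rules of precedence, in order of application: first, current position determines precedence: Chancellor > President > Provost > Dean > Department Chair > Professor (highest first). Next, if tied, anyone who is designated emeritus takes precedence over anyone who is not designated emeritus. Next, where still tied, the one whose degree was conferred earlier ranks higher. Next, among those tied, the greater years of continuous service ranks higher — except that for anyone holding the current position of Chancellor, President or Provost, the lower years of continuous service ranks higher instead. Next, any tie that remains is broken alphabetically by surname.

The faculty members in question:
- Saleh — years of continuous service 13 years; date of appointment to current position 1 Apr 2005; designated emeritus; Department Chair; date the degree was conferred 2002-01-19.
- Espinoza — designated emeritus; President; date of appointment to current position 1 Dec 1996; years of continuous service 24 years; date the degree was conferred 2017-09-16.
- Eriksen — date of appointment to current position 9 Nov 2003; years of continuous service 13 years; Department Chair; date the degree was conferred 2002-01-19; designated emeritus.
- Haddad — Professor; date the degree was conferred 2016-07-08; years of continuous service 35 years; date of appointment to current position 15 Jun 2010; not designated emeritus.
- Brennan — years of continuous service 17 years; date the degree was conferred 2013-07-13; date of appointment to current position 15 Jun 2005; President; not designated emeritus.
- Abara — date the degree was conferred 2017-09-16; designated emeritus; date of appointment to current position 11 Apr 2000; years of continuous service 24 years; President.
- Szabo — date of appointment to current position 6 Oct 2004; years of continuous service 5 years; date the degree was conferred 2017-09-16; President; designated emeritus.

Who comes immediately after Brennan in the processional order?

By current position: Szabo, Abara, Espinoza and Brennan (President); then Eriksen and Saleh (Department Chair); then Haddad (Professor).
Among Szabo, Abara, Espinoza and Brennan, designated emeritus before not designated emeritus: Szabo, Abara and Espinoza (designated emeritus) before Brennan (not designated emeritus).
Szabo, Abara and Espinoza all have date the degree was conferred 2017-09-16, so the next rule applies.
Among Szabo, Abara and Espinoza, by years of continuous service (lower first) (reversed rule for this group): Szabo (5 years) before Abara and Espinoza (24 years).
Among Abara and Espinoza, alphabetically by surname: Abara before Espinoza.
Eriksen and Saleh are each designated emeritus, so the next rule applies.
Eriksen and Saleh both have date the degree was conferred 2002-01-19, so the next rule applies.
Eriksen and Saleh both have years of continuous service 13 years, so the next rule applies.
Among Eriksen and Saleh, alphabetically by surname: Eriksen before Saleh.
Order: Szabo, Abara, Espinoza, Brennan, Eriksen, Saleh, Haddad.

Eriksen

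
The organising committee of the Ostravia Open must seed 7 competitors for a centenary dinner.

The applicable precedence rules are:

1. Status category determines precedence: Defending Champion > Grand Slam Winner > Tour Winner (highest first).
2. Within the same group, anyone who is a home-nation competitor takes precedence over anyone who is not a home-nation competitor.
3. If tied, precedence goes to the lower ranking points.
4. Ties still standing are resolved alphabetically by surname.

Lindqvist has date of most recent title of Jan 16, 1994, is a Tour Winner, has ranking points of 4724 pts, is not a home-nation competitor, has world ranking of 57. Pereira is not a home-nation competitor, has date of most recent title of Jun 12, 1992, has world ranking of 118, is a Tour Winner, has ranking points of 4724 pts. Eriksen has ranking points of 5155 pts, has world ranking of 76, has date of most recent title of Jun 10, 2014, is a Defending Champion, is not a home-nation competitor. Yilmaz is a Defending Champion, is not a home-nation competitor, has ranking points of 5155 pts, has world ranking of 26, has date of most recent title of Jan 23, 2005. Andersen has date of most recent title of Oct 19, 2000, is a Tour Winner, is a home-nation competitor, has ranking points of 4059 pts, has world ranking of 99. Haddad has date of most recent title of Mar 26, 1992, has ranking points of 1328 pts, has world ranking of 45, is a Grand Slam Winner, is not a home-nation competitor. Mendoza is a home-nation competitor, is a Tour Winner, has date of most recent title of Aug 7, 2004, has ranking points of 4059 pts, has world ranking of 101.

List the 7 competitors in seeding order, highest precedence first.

Eriksen, Yilmaz, Haddad, Andersen, Mendoza, Lindqvist, Pereira

By status category: Eriksen and Yilmaz (Defending Champion); then Haddad (Grand Slam Winner); then Andersen, Mendoza, Lindqvist and Pereira (Tour Winner).
Eriksen and Yilmaz are each not a home-nation competitor, so the next rule applies.
Eriksen and Yilmaz both have ranking points 5155 pts, so the next rule applies.
Among Eriksen and Yilmaz, alphabetically by surname: Eriksen before Yilmaz.
Among Andersen, Mendoza, Lindqvist and Pereira, a home-nation competitor before not a home-nation competitor: Andersen and Mendoza (a home-nation competitor) before Lindqvist and Pereira (not a home-nation competitor).
Andersen and Mendoza both have ranking points 4059 pts, so the next rule applies.
Among Andersen and Mendoza, alphabetically by surname: Andersen before Mendoza.
Lindqvist and Pereira both have ranking points 4724 pts, so the next rule applies.
Among Lindqvist and Pereira, alphabetically by surname: Lindqvist before Pereira.
Full order: Eriksen, Yilmaz, Haddad, Andersen, Mendoza, Lindqvist, Pereira.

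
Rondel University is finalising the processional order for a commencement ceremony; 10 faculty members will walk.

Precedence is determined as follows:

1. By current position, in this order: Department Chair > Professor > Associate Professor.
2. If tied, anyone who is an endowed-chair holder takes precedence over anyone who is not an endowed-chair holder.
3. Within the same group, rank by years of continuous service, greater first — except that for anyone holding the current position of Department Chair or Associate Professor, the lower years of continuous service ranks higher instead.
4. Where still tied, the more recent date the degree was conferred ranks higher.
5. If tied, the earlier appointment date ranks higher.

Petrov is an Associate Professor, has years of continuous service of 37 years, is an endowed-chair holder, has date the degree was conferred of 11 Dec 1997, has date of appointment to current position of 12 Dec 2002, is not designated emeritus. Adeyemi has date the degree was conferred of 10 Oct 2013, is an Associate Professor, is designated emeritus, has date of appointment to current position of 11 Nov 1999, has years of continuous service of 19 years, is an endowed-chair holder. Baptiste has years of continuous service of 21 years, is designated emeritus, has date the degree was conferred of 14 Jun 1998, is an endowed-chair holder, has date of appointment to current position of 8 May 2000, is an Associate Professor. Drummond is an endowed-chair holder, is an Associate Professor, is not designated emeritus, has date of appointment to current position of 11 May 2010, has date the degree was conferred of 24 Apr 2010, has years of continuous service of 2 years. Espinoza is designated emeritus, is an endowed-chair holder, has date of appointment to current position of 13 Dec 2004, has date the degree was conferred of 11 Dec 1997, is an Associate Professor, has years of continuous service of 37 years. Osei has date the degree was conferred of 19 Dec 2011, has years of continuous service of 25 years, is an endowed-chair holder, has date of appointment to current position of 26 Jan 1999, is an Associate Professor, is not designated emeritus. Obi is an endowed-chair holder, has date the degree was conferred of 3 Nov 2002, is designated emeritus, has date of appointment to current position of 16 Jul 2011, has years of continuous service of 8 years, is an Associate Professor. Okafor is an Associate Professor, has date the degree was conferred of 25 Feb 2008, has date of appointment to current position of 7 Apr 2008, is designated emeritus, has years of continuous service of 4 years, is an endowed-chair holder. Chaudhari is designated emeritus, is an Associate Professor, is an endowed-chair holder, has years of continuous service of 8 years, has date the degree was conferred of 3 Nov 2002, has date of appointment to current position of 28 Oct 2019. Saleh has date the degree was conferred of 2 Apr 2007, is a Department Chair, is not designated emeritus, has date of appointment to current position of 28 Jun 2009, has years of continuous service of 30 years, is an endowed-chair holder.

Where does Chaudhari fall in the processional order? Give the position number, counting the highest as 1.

By current position: Saleh (Department Chair); then Drummond, Okafor, Obi, Chaudhari, Adeyemi, Baptiste, Osei, Petrov and Espinoza (Associate Professor).
Drummond, Okafor, Obi, Chaudhari, Adeyemi, Baptiste, Osei, Petrov and Espinoza are each an endowed-chair holder, so the next rule applies.
Among Drummond, Okafor, Obi, Chaudhari, Adeyemi, Baptiste, Osei, Petrov and Espinoza, by years of continuous service (lower first) (reversed rule for this group): Drummond (2 years) before Okafor (4 years) before Obi and Chaudhari (8 years) before Adeyemi (19 years) before Baptiste (21 years) before Osei (25 years) before Petrov and Espinoza (37 years).
Obi and Chaudhari both have date the degree was conferred 3 Nov 2002, so the next rule applies.
Among Obi and Chaudhari, by date of appointment to current position (earlier first): Obi (16 Jul 2011) before Chaudhari (28 Oct 2019).
Petrov and Espinoza both have date the degree was conferred 11 Dec 1997, so the next rule applies.
Among Petrov and Espinoza, by date of appointment to current position (earlier first): Petrov (12 Dec 2002) before Espinoza (13 Dec 2004).
Order: Saleh, Drummond, Okafor, Obi, Chaudhari, Adeyemi, Baptiste, Osei, Petrov, Espinoza. So position 5.

5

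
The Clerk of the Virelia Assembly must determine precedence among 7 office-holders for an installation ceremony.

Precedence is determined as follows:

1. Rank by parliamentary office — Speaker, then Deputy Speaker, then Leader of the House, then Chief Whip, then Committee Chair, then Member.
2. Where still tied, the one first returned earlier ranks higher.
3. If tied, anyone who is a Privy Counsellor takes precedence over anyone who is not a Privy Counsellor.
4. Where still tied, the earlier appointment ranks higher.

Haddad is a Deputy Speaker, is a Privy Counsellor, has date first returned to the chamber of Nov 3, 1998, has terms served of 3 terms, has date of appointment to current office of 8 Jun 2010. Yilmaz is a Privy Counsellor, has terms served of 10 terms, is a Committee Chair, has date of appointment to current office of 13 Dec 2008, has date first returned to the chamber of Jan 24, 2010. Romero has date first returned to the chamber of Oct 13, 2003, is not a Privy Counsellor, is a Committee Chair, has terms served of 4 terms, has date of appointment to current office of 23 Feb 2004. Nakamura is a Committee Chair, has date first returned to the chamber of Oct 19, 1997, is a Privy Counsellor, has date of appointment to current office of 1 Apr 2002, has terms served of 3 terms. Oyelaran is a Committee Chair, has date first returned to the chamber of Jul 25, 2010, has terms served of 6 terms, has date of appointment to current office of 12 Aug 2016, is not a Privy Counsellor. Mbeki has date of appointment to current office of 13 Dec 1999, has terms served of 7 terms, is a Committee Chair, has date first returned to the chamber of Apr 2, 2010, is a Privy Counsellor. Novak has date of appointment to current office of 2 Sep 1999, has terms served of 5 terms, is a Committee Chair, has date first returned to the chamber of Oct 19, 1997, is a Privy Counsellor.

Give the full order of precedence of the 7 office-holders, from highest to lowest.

By parliamentary office: Haddad (Deputy Speaker); then Novak, Nakamura, Romero, Yilmaz, Mbeki and Oyelaran (Committee Chair).
Among Novak, Nakamura, Romero, Yilmaz, Mbeki and Oyelaran, by date first returned to the chamber (earlier first): Novak and Nakamura (Oct 19, 1997) before Romero (Oct 13, 2003) before Yilmaz (Jan 24, 2010) before Mbeki (Apr 2, 2010) before Oyelaran (Jul 25, 2010).
Novak and Nakamura are each a Privy Counsellor, so the next rule applies.
Among Novak and Nakamura, by date of appointment to current office (earlier first): Novak (2 Sep 1999) before Nakamura (1 Apr 2002).
Full order: Haddad, Novak, Nakamura, Romero, Yilmaz, Mbeki, Oyelaran.

Haddad, Novak, Nakamura, Romero, Yilmaz, Mbeki, Oyelaran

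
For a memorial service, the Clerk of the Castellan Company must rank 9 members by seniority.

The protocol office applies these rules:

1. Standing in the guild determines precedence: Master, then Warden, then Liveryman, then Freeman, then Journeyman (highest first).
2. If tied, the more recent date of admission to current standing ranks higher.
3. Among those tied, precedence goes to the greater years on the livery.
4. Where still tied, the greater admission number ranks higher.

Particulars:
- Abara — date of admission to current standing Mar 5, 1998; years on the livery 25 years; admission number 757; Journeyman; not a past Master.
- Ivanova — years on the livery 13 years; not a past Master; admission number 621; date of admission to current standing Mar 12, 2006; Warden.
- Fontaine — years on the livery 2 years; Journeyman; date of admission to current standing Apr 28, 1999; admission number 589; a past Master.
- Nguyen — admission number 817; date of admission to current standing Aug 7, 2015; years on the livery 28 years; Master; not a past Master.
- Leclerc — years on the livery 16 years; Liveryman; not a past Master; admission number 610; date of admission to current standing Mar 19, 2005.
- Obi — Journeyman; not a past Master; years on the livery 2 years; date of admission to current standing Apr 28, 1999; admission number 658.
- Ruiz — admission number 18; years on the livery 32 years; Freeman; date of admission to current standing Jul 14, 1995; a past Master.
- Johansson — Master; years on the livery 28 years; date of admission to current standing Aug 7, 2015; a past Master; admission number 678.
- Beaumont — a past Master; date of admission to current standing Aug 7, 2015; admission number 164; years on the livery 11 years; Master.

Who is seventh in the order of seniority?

By standing in the guild: Nguyen, Johansson and Beaumont (Master); then Ivanova (Warden); then Leclerc (Liveryman); then Ruiz (Freeman); then Obi, Fontaine and Abara (Journeyman).
Nguyen, Johansson and Beaumont all have date of admission to current standing Aug 7, 2015, so the next rule applies.
Among Nguyen, Johansson and Beaumont, by years on the livery (higher first): Nguyen and Johansson (28 years) before Beaumont (11 years).
Among Nguyen and Johansson, by admission number (higher first): Nguyen (817) before Johansson (678).
Among Obi, Fontaine and Abara, by date of admission to current standing (later first): Obi and Fontaine (Apr 28, 1999) before Abara (Mar 5, 1998).
Obi and Fontaine both have years on the livery 2 years, so the next rule applies.
Among Obi and Fontaine, by admission number (higher first): Obi (658) before Fontaine (589).
Order: Nguyen, Johansson, Beaumont, Ivanova, Leclerc, Ruiz, Obi, Fontaine, Abara.

Obi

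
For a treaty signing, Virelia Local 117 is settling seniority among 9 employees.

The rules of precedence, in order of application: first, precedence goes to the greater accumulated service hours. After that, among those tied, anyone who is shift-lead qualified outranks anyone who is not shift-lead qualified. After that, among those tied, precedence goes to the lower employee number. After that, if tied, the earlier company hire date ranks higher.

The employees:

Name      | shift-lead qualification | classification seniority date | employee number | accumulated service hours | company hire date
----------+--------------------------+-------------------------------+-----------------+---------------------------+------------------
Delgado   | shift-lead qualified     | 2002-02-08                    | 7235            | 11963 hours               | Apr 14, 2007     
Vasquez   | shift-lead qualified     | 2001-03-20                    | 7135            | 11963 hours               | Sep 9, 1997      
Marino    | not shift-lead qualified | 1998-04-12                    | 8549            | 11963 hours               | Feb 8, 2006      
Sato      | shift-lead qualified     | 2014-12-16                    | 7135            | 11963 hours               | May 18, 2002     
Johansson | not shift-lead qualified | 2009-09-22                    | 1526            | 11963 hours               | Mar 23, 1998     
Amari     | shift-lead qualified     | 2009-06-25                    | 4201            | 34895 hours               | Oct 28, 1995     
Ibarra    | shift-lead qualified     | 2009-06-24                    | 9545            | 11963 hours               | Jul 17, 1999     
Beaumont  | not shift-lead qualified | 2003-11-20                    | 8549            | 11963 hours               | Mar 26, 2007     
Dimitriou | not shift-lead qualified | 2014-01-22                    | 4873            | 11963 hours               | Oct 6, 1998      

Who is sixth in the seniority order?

Johansson

By accumulated service hours (higher first): Amari (34895 hours); then Vasquez, Sato, Delgado, Ibarra, Johansson, Dimitriou, Marino and Beaumont (each 11963 hours).
Among Vasquez, Sato, Delgado, Ibarra, Johansson, Dimitriou, Marino and Beaumont, shift-lead qualified before not shift-lead qualified: Vasquez, Sato, Delgado and Ibarra (shift-lead qualified) before Johansson, Dimitriou, Marino and Beaumont (not shift-lead qualified).
Among Vasquez, Sato, Delgado and Ibarra, by employee number (lower first): Vasquez and Sato (7135) before Delgado (7235) before Ibarra (9545).
Among Vasquez and Sato, by company hire date (earlier first): Vasquez (Sep 9, 1997) before Sato (May 18, 2002).
Among Johansson, Dimitriou, Marino and Beaumont, by employee number (lower first): Johansson (1526) before Dimitriou (4873) before Marino and Beaumont (8549).
Among Marino and Beaumont, by company hire date (earlier first): Marino (Feb 8, 2006) before Beaumont (Mar 26, 2007).
Order: Amari, Vasquez, Sato, Delgado, Ibarra, Johansson, Dimitriou, Marino, Beaumont.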